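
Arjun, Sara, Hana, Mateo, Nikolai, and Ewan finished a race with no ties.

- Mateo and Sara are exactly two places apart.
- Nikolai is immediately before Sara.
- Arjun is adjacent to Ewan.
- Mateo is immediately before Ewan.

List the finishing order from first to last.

Nikolai, Sara, Hana, Mateo, Ewan, Arjun

From clues 1–2: Sara is in {2,3,4,5,6}.
From clues 1–4: Nikolai → place 1, Sara → place 2, Hana → place 3, Mateo → place 4, Ewan → place 5, Arjun → place 6.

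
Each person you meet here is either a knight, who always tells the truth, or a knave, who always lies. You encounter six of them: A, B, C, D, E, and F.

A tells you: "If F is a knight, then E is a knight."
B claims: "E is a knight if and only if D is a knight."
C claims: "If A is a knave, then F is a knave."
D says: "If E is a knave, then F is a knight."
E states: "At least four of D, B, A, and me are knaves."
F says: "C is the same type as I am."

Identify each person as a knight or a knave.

Consider A. Suppose A is a knave.
Then no assignment of the remaining roles makes every statement match its speaker's type — contradiction.
So A is a knight.
With that fixed, C's statement is true, so C is a knight.
With that fixed, E's statement is false, so E is a knave.
Consider B. Suppose B is a knave.
Then no assignment of the remaining roles makes every statement match its speaker's type — contradiction.
So B is a knight.
Consider D. Suppose D is a knight.
Then B's statement comes out false, contradicting B being a knight.
So D is a knave.
Consider F. Suppose F is a knight.
Then A's statement comes out false, contradicting A being a knight.
So F is a knave.

A: knight, B: knight, C: knight, D: knave, E: knave, F: knave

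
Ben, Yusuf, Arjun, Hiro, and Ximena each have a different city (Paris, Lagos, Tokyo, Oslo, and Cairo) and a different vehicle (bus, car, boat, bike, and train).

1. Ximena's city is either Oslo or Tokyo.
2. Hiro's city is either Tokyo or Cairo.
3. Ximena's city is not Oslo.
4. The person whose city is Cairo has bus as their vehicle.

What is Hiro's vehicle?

bus

With clues 1–4, bike, boat, car, and train are impossible for Hiro's vehicle.
That leaves bus.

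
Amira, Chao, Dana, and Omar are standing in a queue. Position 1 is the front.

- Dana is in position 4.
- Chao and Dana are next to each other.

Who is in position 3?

Chao

With clue 1, Dana is ruled out for position 3.
With clues 1–2, Amira and Omar are ruled out for position 3.
So position 3 is Chao.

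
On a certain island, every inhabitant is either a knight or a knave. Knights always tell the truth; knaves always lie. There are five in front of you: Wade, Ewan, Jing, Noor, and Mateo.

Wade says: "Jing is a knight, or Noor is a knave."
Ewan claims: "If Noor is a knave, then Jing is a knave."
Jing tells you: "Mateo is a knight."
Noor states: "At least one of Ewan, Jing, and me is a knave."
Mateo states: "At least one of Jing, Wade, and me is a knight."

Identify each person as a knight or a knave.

Consider Wade. Suppose Wade is a knight.
Then no assignment of the remaining roles makes every statement match its speaker's type — contradiction.
So Wade is a knave.
Consider Ewan. Suppose Ewan is a knave.
Then no assignment of the remaining roles makes every statement match its speaker's type — contradiction.
So Ewan is a knight.
Consider Jing. Suppose Jing is a knight.
Then Wade's statement comes out true, contradicting Wade being a knave.
So Jing is a knave.
With that fixed, Noor's statement is true, so Noor is a knight.
Consider Mateo. Suppose Mateo is a knight.
Then Jing's statement comes out true, contradicting Jing being a knave.
So Mateo is a knave.

Wade: knave, Ewan: knight, Jing: knave, Noor: knight, Mateo: knave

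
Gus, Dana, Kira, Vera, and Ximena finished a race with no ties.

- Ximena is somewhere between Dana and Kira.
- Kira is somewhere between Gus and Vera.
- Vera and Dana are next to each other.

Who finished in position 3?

With clues 1–2, Dana and Kira are ruled out for place 3.
With clues 1–3, Gus and Vera are ruled out for place 3.
So place 3 is Ximena.

Ximena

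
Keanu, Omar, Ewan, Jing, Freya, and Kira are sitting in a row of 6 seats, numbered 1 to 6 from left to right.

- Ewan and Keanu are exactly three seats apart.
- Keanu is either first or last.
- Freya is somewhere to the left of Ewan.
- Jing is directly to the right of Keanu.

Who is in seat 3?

Freya

With clues 1–2, Keanu is ruled out for seat 3.
With clues 1–4, Ewan, Jing, Kira, and Omar are ruled out for seat 3.
So seat 3 is Freya.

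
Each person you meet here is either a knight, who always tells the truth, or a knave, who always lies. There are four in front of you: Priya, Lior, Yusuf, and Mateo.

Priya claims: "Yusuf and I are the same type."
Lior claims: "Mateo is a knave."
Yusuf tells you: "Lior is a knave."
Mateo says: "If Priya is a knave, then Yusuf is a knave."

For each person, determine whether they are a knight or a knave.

Consider Priya. Suppose Priya is a knave.
Then no assignment of the remaining roles makes every statement match its speaker's type — contradiction.
So Priya is a knight.
With that fixed, Mateo's statement is true, so Mateo is a knight.
With that fixed, Lior's statement is false, so Lior is a knave.
With that fixed, Yusuf's statement is true, so Yusuf is a knight.

Priya: knight, Lior: knave, Yusuf: knight, Mateo: knight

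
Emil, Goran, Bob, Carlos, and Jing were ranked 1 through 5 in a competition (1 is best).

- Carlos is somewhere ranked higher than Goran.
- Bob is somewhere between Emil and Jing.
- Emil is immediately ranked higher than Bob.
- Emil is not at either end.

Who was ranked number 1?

Carlos

With clue 1, Goran is ruled out for rank 1.
With clues 1–2, Bob is ruled out for rank 1.
With clues 1–3, Jing is ruled out for rank 1.
With clues 1–4, Emil is ruled out for rank 1.
So rank 1 is Carlos.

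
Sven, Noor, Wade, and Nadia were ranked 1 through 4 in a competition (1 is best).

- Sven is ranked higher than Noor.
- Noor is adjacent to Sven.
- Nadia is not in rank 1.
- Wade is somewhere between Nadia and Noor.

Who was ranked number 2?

Noor

With clues 1–3, Wade is ruled out for rank 2.
With clues 1–4, Nadia and Sven are ruled out for rank 2.
So rank 2 is Noor.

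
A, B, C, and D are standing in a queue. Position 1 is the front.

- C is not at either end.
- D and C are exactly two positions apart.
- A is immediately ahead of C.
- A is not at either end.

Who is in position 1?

D

With clue 1, C is ruled out for position 1.
With clues 1–3, B is ruled out for position 1.
With clues 1–4, A is ruled out for position 1.
So position 1 is D.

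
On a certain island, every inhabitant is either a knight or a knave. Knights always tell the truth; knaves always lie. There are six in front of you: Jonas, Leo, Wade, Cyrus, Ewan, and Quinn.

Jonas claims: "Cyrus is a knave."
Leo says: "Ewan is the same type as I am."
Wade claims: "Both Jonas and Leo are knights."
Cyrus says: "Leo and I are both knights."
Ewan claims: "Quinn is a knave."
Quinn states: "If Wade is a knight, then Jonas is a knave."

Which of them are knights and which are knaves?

Consider Jonas. Suppose Jonas is a knave.
Then no assignment of the remaining roles makes every statement match its speaker's type — contradiction.
So Jonas is a knight.
Consider Leo. Suppose Leo is a knave.
Then no assignment of the remaining roles makes every statement match its speaker's type — contradiction.
So Leo is a knight.
With that fixed, Wade's statement is true, so Wade is a knight.
With that fixed, Quinn's statement is false, so Quinn is a knave.
With that fixed, Ewan's statement is true, so Ewan is a knight.
Consider Cyrus. Suppose Cyrus is a knight.
Then Jonas's statement comes out false, contradicting Jonas being a knight.
So Cyrus is a knave.

Jonas: knight, Leo: knight, Wade: knight, Cyrus: knave, Ewan: knight, Quinn: knave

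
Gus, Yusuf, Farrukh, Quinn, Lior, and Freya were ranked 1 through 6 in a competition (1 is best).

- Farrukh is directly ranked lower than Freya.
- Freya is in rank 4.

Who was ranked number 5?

Farrukh

With clues 1–2, Freya, Gus, Lior, Quinn, and Yusuf are ruled out for rank 5.
So rank 5 is Farrukh.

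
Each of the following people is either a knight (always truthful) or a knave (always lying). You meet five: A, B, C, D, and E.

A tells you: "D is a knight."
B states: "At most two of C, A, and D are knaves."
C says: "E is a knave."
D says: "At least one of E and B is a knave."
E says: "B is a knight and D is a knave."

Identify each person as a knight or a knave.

A: knight, B: knight, C: knight, D: knight, E: knave

Consider A. Suppose A is a knave.
Then no assignment of the remaining roles makes every statement match its speaker's type — contradiction.
So A is a knight.
With that fixed, B's statement is true, so B is a knight.
Consider C. Suppose C is a knave.
Then no assignment of the remaining roles makes every statement match its speaker's type — contradiction.
So C is a knight.
Consider D. Suppose D is a knave.
Then A's statement comes out false, contradicting A being a knight.
So D is a knight.
With that fixed, E's statement is false, so E is a knave.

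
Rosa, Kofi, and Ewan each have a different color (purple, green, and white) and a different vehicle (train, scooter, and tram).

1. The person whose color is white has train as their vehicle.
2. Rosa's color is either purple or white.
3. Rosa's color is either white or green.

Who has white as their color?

Rosa

With clues 1–3, Ewan and Kofi are impossible for the one with color white.
That leaves Rosa.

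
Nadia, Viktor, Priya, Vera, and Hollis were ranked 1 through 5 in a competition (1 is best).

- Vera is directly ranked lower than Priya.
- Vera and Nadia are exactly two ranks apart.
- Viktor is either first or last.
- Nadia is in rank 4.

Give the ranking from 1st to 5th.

Priya, Vera, Hollis, Nadia, Viktor

From clue 1: Priya is in {1,2,3,4}.
From clues 1–3: Viktor is in {1,5}.
From clues 1–4: Priya → rank 1, Vera → rank 2, Hollis → rank 3, Nadia → rank 4, Viktor → rank 5.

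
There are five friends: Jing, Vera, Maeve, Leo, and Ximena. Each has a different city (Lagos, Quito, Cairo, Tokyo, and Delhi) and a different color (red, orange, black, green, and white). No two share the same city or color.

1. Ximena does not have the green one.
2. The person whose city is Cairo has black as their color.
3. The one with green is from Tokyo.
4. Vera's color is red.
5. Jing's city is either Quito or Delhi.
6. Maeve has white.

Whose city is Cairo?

Ximena

With clues 1–4, Vera is impossible for the one with city Cairo.
With clues 1–5, Jing is impossible for the one with city Cairo.
With clues 1–6, Leo and Maeve are impossible for the one with city Cairo.
That leaves Ximena.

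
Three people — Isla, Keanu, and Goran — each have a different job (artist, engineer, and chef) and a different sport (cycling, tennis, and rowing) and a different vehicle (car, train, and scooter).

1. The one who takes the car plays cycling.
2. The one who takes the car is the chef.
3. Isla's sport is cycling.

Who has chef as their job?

Isla

With clues 1–3, Goran and Keanu are impossible for the one with job chef.
That leaves Isla.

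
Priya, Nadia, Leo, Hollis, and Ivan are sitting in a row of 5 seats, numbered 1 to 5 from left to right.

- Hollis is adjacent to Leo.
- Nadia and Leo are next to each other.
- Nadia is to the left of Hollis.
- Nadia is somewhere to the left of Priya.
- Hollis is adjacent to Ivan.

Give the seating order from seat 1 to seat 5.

Nadia, Leo, Hollis, Ivan, Priya

From clues 1–2: Leo is in {2,3,4}.
From clues 1–3: Nadia is in {1,2,3}.
From clues 1–4: Priya is in {4,5}.
From clues 1–5: Nadia → seat 1, Leo → seat 2, Hollis → seat 3, Ivan → seat 4, Priya → seat 5.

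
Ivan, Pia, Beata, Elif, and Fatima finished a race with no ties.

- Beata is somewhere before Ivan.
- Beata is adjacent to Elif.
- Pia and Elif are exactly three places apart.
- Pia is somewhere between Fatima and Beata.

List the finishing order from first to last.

Elif, Beata, Ivan, Pia, Fatima

From clue 1: Ivan is in {2,3,4,5}.
From clues 1–2: Ivan is in {3,4,5}.
From clues 1–4: Elif → place 1, Beata → place 2, Ivan → place 3, Pia → place 4, Fatima → place 5.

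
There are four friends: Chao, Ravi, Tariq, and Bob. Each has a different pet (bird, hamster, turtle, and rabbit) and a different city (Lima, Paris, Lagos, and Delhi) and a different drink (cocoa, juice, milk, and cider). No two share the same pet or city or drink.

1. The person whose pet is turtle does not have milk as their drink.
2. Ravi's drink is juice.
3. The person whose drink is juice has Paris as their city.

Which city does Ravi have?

With clues 1–3, Delhi, Lagos, and Lima are impossible for Ravi's city.
That leaves Paris.

Paris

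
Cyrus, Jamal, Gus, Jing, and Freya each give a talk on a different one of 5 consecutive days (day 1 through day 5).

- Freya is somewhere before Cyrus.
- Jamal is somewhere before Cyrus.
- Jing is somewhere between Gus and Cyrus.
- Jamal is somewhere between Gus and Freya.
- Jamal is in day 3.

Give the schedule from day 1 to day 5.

Gus, Jing, Jamal, Freya, Cyrus

From clue 1: Cyrus is in {2,3,4,5}.
From clues 1–2: Cyrus is in {3,4,5}.
From clues 1–3: Cyrus is in {3,5}.
From clues 1–5: Gus → day 1, Jing → day 2, Jamal → day 3, Freya → day 4, Cyrus → day 5.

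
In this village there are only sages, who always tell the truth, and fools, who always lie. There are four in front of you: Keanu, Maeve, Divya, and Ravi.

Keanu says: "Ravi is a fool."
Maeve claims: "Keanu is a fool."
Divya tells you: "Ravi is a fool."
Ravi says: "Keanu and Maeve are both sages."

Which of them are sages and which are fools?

Consider Keanu. Suppose Keanu is a fool.
Then no assignment of the remaining roles makes every statement match its speaker's type — contradiction.
So Keanu is a sage.
With that fixed, Maeve's statement is false, so Maeve is a fool.
With that fixed, Ravi's statement is false, so Ravi is a fool.
With that fixed, Divya's statement is true, so Divya is a sage.

Keanu: sage, Maeve: fool, Divya: sage, Ravi: fool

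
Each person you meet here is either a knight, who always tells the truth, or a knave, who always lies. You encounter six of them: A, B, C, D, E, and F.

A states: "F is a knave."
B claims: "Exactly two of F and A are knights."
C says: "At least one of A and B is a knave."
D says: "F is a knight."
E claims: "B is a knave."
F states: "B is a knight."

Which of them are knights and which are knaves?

A: knight, B: knave, C: knight, D: knave, E: knight, F: knave

Consider A. Suppose A is a knave.
Then no assignment of the remaining roles makes every statement match its speaker's type — contradiction.
So A is a knight.
Consider B. Suppose B is a knight.
Then no assignment of the remaining roles makes every statement match its speaker's type — contradiction.
So B is a knave.
With that fixed, C's statement is true, so C is a knight.
With that fixed, E's statement is true, so E is a knight.
With that fixed, F's statement is false, so F is a knave.
With that fixed, D's statement is false, so D is a knave.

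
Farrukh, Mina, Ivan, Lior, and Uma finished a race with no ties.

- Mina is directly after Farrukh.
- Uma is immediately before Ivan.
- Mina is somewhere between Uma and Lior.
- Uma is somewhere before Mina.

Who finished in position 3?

With clues 1–3, Ivan, Lior, and Uma are ruled out for place 3.
With clues 1–4, Mina is ruled out for place 3.
So place 3 is Farrukh.

Farrukh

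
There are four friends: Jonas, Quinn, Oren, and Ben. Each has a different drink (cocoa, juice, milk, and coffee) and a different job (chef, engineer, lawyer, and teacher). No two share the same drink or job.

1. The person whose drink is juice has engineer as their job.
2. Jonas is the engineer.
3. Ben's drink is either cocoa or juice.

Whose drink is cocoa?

With clues 1–2, Jonas is impossible for the one with drink cocoa.
With clues 1–3, Oren and Quinn are impossible for the one with drink cocoa.
That leaves Ben.

Ben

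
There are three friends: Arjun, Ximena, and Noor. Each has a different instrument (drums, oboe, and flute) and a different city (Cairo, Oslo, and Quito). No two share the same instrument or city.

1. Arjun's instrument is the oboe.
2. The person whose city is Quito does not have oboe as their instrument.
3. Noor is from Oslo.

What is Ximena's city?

Quito

With clues 1–3, Cairo and Oslo are impossible for Ximena's city.
That leaves Quito.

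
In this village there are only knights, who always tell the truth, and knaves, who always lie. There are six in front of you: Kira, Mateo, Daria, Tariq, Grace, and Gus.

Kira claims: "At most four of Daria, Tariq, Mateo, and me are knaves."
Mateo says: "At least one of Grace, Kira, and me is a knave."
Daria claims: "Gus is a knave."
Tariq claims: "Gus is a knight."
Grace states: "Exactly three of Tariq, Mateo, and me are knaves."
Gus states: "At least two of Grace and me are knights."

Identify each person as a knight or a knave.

Regardless of anyone's role, Kira's statement is true, so Kira is a knight.
Consider Mateo. Suppose Mateo is a knave.
Then Mateo's own statement would have to be false, but it can't be — contradiction.
So Mateo is a knight.
With that fixed, Grace's statement is false, so Grace is a knave.
With that fixed, Gus's statement is false, so Gus is a knave.
With that fixed, Daria's statement is true, so Daria is a knight.
With that fixed, Tariq's statement is false, so Tariq is a knave.

Kira: knight, Mateo: knight, Daria: knight, Tariq: knave, Grace: knave, Gus: knave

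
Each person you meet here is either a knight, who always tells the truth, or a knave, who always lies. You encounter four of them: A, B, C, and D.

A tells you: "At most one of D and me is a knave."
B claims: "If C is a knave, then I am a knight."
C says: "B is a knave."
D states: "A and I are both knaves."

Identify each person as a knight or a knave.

A: knight, B: knight, C: knave, D: knave

Consider A. Suppose A is a knave.
Then whichever role D has, D's statement has the wrong truth value — contradiction.
So A is a knight.
With that fixed, D's statement is false, so D is a knave.
Consider B. Suppose B is a knave.
Then no assignment of the remaining roles makes every statement match its speaker's type — contradiction.
So B is a knight.
With that fixed, C's statement is false, so C is a knave.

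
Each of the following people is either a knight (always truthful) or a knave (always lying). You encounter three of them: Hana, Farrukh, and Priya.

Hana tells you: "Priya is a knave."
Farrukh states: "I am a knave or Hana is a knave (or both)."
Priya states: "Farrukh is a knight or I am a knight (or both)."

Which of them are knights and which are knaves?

Hana: knave, Farrukh: knight, Priya: knight

Consider Hana. Suppose Hana is a knight.
Then whichever role Farrukh has, Farrukh's statement has the wrong truth value — contradiction.
So Hana is a knave.
With that fixed, Farrukh's statement is true, so Farrukh is a knight.
With that fixed, Priya's statement is true, so Priya is a knight.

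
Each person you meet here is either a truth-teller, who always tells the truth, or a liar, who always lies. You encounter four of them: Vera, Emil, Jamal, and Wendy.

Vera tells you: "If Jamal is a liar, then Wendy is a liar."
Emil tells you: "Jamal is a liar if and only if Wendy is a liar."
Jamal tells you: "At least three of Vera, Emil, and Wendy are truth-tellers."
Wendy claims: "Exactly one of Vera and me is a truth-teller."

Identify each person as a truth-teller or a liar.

Vera: liar, Emil: liar, Jamal: liar, Wendy: truth-teller

Consider Vera. Suppose Vera is a truth-teller.
Then whichever role Wendy has, Wendy's statement has the wrong truth value — contradiction.
So Vera is a liar.
With that fixed, Jamal's statement is false, so Jamal is a liar.
Consider Emil. Suppose Emil is a truth-teller.
Then no assignment of the remaining roles makes every statement match its speaker's type — contradiction.
So Emil is a liar.
Consider Wendy. Suppose Wendy is a liar.
Then Vera's statement comes out true, contradicting Vera being a liar.
So Wendy is a truth-teller.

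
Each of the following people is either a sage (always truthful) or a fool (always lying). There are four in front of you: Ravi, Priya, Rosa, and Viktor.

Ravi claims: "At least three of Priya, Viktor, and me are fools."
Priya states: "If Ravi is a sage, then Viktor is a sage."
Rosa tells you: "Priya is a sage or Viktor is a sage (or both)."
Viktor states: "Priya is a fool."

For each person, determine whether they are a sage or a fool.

Consider Ravi. Suppose Ravi is a sage.
Then Ravi's own statement would have to be true, but it can't be — contradiction.
So Ravi is a fool.
With that fixed, Priya's statement is true, so Priya is a sage.
With that fixed, Rosa's statement is true, so Rosa is a sage.
With that fixed, Viktor's statement is false, so Viktor is a fool.

Ravi: fool, Priya: sage, Rosa: sage, Viktor: fool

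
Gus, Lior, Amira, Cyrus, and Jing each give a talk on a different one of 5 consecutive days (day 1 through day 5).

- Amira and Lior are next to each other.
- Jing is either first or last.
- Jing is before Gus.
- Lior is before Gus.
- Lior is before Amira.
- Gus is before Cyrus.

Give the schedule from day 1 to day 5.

From clues 1–2: Jing is in {1,5}.
From clues 1–3: Jing → day 1.
From clues 1–4: Gus is in {4,5}.
From clues 1–6: Lior → day 2, Amira → day 3, Gus → day 4, Cyrus → day 5.

Jing, Lior, Amira, Gus, Cyrus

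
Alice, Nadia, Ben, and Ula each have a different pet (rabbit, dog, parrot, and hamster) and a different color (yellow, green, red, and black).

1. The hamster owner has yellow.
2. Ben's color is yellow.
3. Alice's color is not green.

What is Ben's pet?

With clues 1–2, dog, parrot, and rabbit are impossible for Ben's pet.
That leaves hamster.

hamster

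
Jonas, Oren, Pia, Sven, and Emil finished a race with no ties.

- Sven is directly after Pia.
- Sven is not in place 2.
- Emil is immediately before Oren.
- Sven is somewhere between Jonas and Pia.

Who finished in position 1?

Emil

With clue 1, Sven is ruled out for place 1.
With clues 1–2, Pia is ruled out for place 1.
With clues 1–3, Oren is ruled out for place 1.
With clues 1–4, Jonas is ruled out for place 1.
So place 1 is Emil.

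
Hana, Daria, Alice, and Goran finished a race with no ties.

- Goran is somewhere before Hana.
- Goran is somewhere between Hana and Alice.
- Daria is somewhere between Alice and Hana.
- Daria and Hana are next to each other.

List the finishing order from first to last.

Alice, Goran, Daria, Hana

From clue 1: Hana is in {2,3,4}.
From clues 1–2: Hana is in {3,4}.
From clues 1–3: Alice → place 1, Hana → place 4.
From clues 1–4: Goran → place 2, Daria → place 3.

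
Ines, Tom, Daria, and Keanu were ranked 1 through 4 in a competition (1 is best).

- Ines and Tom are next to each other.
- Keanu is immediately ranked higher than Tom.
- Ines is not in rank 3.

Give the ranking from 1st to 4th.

From clues 1–2: Ines is in {3,4}.
From clues 1–3: Daria → rank 1, Keanu → rank 2, Tom → rank 3, Ines → rank 4.

Daria, Keanu, Tom, Ines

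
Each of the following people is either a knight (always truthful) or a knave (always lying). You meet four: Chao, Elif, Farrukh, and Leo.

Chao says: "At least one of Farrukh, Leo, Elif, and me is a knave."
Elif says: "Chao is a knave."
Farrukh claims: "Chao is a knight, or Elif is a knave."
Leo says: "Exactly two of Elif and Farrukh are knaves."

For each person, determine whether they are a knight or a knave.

Consider Chao. Suppose Chao is a knave.
Then Chao's own statement would have to be false, but it can't be — contradiction.
So Chao is a knight.
With that fixed, Elif's statement is false, so Elif is a knave.
With that fixed, Farrukh's statement is true, so Farrukh is a knight.
With that fixed, Leo's statement is false, so Leo is a knave.

Chao: knight, Elif: knave, Farrukh: knight, Leo: knave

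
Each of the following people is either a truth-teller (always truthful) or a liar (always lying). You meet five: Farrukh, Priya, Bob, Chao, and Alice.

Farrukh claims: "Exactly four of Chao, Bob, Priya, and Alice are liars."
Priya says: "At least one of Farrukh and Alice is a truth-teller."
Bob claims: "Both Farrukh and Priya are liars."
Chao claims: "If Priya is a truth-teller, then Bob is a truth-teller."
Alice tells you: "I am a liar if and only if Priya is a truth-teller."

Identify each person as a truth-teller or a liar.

Consider Farrukh. Suppose Farrukh is a truth-teller.
Then no assignment of the remaining roles makes every statement match its speaker's type — contradiction.
So Farrukh is a liar.
Consider Priya. Suppose Priya is a truth-teller.
Then whichever role Alice has, Alice's statement has the wrong truth value — contradiction.
So Priya is a liar.
With that fixed, Bob's statement is true, so Bob is a truth-teller.
With that fixed, Chao's statement is true, so Chao is a truth-teller.
Consider Alice. Suppose Alice is a truth-teller.
Then Priya's statement comes out true, contradicting Priya being a liar.
So Alice is a liar.

Farrukh: liar, Priya: liar, Bob: truth-teller, Chao: truth-teller, Alice: liar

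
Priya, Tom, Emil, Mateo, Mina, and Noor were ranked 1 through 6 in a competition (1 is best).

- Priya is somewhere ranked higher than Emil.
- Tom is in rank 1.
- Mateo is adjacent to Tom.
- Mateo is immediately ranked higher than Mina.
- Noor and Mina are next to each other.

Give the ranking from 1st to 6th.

From clue 1: Priya is in {1,2,3,4,5}.
From clues 1–2: Tom → rank 1.
From clues 1–3: Mateo → rank 2.
From clues 1–4: Mina → rank 3.
From clues 1–5: Noor → rank 4, Priya → rank 5, Emil → rank 6.

Tom, Mateo, Mina, Noor, Priya, Emil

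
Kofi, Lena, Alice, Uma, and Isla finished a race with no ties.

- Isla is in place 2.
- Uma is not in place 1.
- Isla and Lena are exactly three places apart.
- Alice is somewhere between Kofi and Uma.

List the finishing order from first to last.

From clue 1: Isla → place 2.
From clues 1–2: Uma is in {3,4,5}.
From clues 1–3: Lena → place 5.
From clues 1–4: Kofi → place 1, Alice → place 3, Uma → place 4.

Kofi, Isla, Alice, Uma, Lena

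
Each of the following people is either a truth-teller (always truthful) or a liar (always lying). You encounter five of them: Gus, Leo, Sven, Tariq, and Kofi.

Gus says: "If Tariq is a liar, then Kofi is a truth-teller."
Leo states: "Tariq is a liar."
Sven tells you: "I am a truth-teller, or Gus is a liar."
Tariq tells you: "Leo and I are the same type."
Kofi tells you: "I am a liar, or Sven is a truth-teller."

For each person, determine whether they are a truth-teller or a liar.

Consider Gus. Suppose Gus is a liar.
Then no assignment of the remaining roles makes every statement match its speaker's type — contradiction.
So Gus is a truth-teller.
Consider Leo. Suppose Leo is a liar.
Then whichever role Tariq has, Tariq's statement has the wrong truth value — contradiction.
So Leo is a truth-teller.
Consider Sven. Suppose Sven is a liar.
Then whichever role Kofi has, Kofi's statement has the wrong truth value — contradiction.
So Sven is a truth-teller.
With that fixed, Kofi's statement is true, so Kofi is a truth-teller.
Consider Tariq. Suppose Tariq is a truth-teller.
Then Leo's statement comes out false, contradicting Leo being a truth-teller.
So Tariq is a liar.

Gus: truth-teller, Leo: truth-teller, Sven: truth-teller, Tariq: liar, Kofi: truth-teller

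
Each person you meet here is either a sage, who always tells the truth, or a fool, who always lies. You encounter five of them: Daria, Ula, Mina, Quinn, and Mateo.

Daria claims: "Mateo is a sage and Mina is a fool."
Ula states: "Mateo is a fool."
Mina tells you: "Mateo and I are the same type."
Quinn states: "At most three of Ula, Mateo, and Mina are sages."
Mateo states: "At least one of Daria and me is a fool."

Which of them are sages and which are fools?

Regardless of anyone's role, Quinn's statement is true, so Quinn is a sage.
Consider Daria. Suppose Daria is a sage.
Then whichever role Mateo has, Mateo's statement has the wrong truth value — contradiction.
So Daria is a fool.
With that fixed, Mateo's statement is true, so Mateo is a sage.
With that fixed, Ula's statement is false, so Ula is a fool.
Consider Mina. Suppose Mina is a fool.
Then Daria's statement comes out true, contradicting Daria being a fool.
So Mina is a sage.

Daria: fool, Ula: fool, Mina: sage, Quinn: sage, Mateo: sage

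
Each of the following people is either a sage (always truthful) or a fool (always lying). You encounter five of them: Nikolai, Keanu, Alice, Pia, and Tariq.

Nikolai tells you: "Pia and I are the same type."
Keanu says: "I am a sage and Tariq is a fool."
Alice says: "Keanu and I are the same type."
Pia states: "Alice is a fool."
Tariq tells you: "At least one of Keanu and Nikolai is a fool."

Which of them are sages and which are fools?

Consider Nikolai. Suppose Nikolai is a fool.
Then no assignment of the remaining roles makes every statement match its speaker's type — contradiction.
So Nikolai is a sage.
Consider Keanu. Suppose Keanu is a fool.
Then whichever role Alice has, Alice's statement has the wrong truth value — contradiction.
So Keanu is a sage.
With that fixed, Tariq's statement is false, so Tariq is a fool.
Consider Alice. Suppose Alice is a sage.
Then no assignment of the remaining roles makes every statement match its speaker's type — contradiction.
So Alice is a fool.
With that fixed, Pia's statement is true, so Pia is a sage.

Nikolai: sage, Keanu: sage, Alice: fool, Pia: sage, Tariq: fool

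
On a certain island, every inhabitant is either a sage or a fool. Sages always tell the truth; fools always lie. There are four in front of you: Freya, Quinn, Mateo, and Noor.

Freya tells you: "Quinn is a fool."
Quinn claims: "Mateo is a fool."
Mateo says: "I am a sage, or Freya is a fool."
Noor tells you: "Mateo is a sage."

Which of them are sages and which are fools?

Freya: sage, Quinn: fool, Mateo: sage, Noor: sage

Consider Freya. Suppose Freya is a fool.
Then no assignment of the remaining roles makes every statement match its speaker's type — contradiction.
So Freya is a sage.
Consider Quinn. Suppose Quinn is a sage.
Then Freya's statement comes out false, contradicting Freya being a sage.
So Quinn is a fool.
Consider Mateo. Suppose Mateo is a fool.
Then Quinn's statement comes out true, contradicting Quinn being a fool.
So Mateo is a sage.
With that fixed, Noor's statement is true, so Noor is a sage.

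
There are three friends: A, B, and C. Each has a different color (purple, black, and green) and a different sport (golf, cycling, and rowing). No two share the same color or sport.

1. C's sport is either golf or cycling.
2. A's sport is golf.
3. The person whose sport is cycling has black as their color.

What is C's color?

With clues 1–3, green and purple are impossible for C's color.
That leaves black.

black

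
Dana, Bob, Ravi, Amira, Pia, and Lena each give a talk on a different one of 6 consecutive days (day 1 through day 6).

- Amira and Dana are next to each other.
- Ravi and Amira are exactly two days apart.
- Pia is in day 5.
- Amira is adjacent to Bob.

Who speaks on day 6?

Lena

With clues 1–3, Amira, Dana, and Pia are ruled out for day 6.
With clues 1–4, Bob and Ravi are ruled out for day 6.
So day 6 is Lena.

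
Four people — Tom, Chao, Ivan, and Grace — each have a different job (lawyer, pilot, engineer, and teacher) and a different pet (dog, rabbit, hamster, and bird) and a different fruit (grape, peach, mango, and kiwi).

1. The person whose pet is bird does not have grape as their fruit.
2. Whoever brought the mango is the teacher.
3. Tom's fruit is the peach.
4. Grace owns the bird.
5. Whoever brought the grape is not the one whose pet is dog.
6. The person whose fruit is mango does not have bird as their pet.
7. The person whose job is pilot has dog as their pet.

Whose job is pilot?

With clues 1–7, Chao, Grace, and Ivan are impossible for the one with job pilot.
That leaves Tom.

Tom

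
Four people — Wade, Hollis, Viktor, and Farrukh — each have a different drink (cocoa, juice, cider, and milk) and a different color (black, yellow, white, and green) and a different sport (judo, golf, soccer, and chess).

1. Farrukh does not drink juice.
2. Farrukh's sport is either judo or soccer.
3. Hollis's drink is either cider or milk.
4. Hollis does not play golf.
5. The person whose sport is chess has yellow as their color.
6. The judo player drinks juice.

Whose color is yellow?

Hollis

With clues 1–5, Farrukh is impossible for the one with color yellow.
With clues 1–6, Viktor and Wade are impossible for the one with color yellow.
That leaves Hollis.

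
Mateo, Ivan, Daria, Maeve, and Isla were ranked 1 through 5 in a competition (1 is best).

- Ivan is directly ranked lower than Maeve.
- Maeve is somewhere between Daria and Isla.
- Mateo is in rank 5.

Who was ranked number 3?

With clues 1–2, Daria, Isla, and Mateo are ruled out for rank 3.
With clues 1–3, Maeve is ruled out for rank 3.
So rank 3 is Ivan.

Ivan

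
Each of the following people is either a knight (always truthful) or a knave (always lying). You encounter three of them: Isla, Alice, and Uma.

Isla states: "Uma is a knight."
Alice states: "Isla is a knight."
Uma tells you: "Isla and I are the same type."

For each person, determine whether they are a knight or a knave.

Isla: knight, Alice: knight, Uma: knight

Consider Isla. Suppose Isla is a knave.
Then whichever role Uma has, Uma's statement has the wrong truth value — contradiction.
So Isla is a knight.
With that fixed, Alice's statement is true, so Alice is a knight.
Consider Uma. Suppose Uma is a knave.
Then Isla's statement comes out false, contradicting Isla being a knight.
So Uma is a knight.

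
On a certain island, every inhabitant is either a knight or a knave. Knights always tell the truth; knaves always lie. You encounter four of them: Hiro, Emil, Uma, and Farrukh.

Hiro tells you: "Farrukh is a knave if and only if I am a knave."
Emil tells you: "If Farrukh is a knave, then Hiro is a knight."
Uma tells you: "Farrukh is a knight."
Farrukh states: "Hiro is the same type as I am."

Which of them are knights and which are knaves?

Hiro: knight, Emil: knight, Uma: knight, Farrukh: knight

Consider Hiro. Suppose Hiro is a knave.
Then whichever role Farrukh has, Farrukh's statement has the wrong truth value — contradiction.
So Hiro is a knight.
With that fixed, Emil's statement is true, so Emil is a knight.
Consider Uma. Suppose Uma is a knave.
Then no assignment of the remaining roles makes every statement match its speaker's type — contradiction.
So Uma is a knight.
Consider Farrukh. Suppose Farrukh is a knave.
Then Hiro's statement comes out false, contradicting Hiro being a knight.
So Farrukh is a knight.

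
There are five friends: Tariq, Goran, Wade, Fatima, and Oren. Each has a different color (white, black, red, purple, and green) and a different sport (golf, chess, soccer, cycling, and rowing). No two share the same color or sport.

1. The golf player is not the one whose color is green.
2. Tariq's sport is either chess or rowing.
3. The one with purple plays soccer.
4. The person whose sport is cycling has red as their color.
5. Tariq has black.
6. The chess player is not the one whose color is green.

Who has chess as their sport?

Tariq

With clues 1–6, Fatima, Goran, Oren, and Wade are impossible for the one with sport chess.
That leaves Tariq.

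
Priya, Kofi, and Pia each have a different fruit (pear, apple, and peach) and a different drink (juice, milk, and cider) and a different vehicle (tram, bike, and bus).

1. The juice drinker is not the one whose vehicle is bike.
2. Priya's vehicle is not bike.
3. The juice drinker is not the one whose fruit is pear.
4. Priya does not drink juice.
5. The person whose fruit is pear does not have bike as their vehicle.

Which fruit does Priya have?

With clues 1–5, apple and peach are impossible for Priya's fruit.
That leaves pear.

pear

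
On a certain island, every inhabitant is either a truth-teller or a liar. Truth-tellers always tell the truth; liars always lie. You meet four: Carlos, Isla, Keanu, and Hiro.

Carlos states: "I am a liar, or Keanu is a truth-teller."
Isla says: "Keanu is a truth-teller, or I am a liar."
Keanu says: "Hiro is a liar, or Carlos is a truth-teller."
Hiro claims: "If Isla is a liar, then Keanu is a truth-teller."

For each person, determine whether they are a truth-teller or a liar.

Carlos: truth-teller, Isla: truth-teller, Keanu: truth-teller, Hiro: truth-teller

Consider Carlos. Suppose Carlos is a liar.
Then Carlos's own statement would have to be false, but it can't be — contradiction.
So Carlos is a truth-teller.
With that fixed, Keanu's statement is true, so Keanu is a truth-teller.
With that fixed, Hiro's statement is true, so Hiro is a truth-teller.
With that fixed, Isla's statement is true, so Isla is a truth-teller.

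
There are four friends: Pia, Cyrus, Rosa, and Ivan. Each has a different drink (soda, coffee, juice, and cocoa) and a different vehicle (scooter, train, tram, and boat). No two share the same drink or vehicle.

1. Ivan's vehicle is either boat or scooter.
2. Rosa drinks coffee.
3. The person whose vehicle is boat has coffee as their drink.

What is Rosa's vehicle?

boat

With clues 1–3, scooter, train, and tram are impossible for Rosa's vehicle.
That leaves boat.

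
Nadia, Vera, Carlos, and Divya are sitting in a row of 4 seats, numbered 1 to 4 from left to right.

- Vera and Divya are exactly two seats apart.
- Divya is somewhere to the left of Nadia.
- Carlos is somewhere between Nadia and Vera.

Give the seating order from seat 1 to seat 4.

Vera, Carlos, Divya, Nadia

From clues 1–2: Nadia is in {2,3,4}.
From clues 1–3: Vera → seat 1, Carlos → seat 2, Divya → seat 3, Nadia → seat 4.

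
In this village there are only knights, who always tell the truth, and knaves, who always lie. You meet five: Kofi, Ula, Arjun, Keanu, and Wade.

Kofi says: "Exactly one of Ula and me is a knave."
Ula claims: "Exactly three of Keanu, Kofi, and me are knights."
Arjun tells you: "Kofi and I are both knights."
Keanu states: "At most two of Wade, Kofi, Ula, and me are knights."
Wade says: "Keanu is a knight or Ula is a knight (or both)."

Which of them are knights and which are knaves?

Consider Kofi. Suppose Kofi is a knight.
Then no assignment of the remaining roles makes every statement match its speaker's type — contradiction.
So Kofi is a knave.
With that fixed, Ula's statement is false, so Ula is a knave.
With that fixed, Arjun's statement is false, so Arjun is a knave.
With that fixed, Keanu's statement is true, so Keanu is a knight.
With that fixed, Wade's statement is true, so Wade is a knight.

Kofi: knave, Ula: knave, Arjun: knave, Keanu: knight, Wade: knight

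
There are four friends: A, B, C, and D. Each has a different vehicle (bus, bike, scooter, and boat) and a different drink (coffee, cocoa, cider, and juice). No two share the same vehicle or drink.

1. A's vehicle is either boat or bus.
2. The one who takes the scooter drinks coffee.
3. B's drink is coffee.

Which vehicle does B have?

With clues 1–3, bike, boat, and bus are impossible for B's vehicle.
That leaves scooter.

scooter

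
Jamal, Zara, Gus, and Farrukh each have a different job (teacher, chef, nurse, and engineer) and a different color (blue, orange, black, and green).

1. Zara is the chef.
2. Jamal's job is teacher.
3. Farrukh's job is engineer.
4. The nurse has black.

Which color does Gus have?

black

With clues 1–4, blue, green, and orange are impossible for Gus's color.
That leaves black.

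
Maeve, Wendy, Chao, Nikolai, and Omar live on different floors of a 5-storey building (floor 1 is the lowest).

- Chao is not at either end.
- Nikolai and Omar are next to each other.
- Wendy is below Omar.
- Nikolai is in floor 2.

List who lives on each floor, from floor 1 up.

Wendy, Nikolai, Omar, Chao, Maeve

From clue 1: Chao is in {2,3,4}.
From clues 1–3: Wendy is in {1,2,3}.
From clues 1–4: Wendy → floor 1, Nikolai → floor 2, Omar → floor 3, Chao → floor 4, Maeve → floor 5.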